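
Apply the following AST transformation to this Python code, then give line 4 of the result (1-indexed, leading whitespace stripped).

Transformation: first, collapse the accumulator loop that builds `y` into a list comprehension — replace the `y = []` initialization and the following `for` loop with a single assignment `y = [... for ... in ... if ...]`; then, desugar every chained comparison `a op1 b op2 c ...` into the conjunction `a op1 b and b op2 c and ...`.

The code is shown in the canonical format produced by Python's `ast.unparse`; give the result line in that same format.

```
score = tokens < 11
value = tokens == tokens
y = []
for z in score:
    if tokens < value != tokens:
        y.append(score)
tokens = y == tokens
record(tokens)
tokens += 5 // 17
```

Transformed code:
score = tokens < 11
value = tokens == tokens
y = [score for z in score if tokens < value and value != tokens]
tokens = y == tokens
record(tokens)
tokens += 5 // 17

tokens = y == tokens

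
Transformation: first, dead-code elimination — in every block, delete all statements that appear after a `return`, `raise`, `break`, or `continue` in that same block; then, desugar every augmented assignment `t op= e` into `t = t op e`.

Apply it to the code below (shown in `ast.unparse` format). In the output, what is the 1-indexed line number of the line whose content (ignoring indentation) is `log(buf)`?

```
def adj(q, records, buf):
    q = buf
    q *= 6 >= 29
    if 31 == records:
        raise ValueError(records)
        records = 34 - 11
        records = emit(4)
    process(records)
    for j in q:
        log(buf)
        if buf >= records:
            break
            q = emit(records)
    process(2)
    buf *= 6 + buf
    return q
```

Transformed code:
def adj(q, records, buf):
    q = buf
    q = q * (6 >= 29)
    if 31 == records:
        raise ValueError(records)
    process(records)
    for j in q:
        log(buf)
        if buf >= records:
            break
    process(2)
    buf = buf * (6 + buf)
    return q

8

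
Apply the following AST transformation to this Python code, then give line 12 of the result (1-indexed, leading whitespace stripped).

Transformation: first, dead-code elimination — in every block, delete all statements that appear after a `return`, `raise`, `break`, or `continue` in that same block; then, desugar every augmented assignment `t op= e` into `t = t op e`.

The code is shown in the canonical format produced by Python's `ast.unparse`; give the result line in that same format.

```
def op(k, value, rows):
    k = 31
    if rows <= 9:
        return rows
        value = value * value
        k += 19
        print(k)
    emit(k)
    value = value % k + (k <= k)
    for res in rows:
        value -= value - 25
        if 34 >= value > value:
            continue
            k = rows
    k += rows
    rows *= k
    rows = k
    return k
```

Transformed code:
def op(k, value, rows):
    k = 31
    if rows <= 9:
        return rows
    emit(k)
    value = value % k + (k <= k)
    for res in rows:
        value = value - (value - 25)
        if 34 >= value > value:
            continue
    k = k + rows
    rows = rows * k
    rows = k
    return k

rows = rows * k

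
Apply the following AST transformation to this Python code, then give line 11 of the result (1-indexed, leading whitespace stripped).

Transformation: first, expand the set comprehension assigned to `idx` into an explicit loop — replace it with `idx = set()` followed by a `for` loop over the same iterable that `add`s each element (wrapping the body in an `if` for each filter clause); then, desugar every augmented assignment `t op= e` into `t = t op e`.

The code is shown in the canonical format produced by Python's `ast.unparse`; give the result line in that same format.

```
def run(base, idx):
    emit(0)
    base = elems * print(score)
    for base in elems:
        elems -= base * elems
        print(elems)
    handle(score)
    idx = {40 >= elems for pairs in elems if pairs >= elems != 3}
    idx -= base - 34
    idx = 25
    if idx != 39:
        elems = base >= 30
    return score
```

Transformed code:
def run(base, idx):
    emit(0)
    base = elems * print(score)
    for base in elems:
        elems = elems - base * elems
        print(elems)
    handle(score)
    idx = set()
    for pairs in elems:
        if pairs >= elems != 3:
            idx.add(40 >= elems)
    idx = idx - (base - 34)
    idx = 25
    if idx != 39:
        elems = base >= 30
    return score

idx.add(40 >= elems)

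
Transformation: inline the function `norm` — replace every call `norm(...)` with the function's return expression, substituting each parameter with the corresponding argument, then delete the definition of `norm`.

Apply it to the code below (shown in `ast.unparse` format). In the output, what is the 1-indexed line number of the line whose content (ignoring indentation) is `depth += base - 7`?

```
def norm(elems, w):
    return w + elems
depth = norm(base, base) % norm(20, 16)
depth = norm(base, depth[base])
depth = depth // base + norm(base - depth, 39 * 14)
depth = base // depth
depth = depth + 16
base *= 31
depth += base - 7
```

Transformed code:
depth = (base + base) % (16 + 20)
depth = depth[base] + base
depth = depth // base + (39 * 14 + (base - depth))
depth = base // depth
depth = depth + 16
base *= 31
depth += base - 7

7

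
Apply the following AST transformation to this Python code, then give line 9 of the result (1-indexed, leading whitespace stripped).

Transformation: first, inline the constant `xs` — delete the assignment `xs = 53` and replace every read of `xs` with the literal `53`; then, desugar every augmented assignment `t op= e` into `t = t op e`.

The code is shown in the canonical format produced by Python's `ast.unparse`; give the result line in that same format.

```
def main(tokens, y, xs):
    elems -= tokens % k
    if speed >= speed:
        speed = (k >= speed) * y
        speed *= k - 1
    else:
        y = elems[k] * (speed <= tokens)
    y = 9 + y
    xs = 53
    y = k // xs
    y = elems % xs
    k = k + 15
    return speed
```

y = k // 53

Transformed code:
def main(tokens, y, xs):
    elems = elems - tokens % k
    if speed >= speed:
        speed = (k >= speed) * y
        speed = speed * (k - 1)
    else:
        y = elems[k] * (speed <= tokens)
    y = 9 + y
    y = k // 53
    y = elems % 53
    k = k + 15
    return speed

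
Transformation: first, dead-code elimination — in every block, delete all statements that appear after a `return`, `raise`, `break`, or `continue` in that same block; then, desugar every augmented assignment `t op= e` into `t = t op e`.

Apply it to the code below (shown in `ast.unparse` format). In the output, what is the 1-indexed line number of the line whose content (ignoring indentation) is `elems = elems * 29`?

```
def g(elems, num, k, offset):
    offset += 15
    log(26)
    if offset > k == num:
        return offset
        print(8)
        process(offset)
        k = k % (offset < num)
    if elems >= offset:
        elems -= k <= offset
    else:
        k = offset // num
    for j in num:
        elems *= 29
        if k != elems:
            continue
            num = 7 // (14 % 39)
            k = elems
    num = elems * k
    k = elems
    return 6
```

11

Transformed code:
def g(elems, num, k, offset):
    offset = offset + 15
    log(26)
    if offset > k == num:
        return offset
    if elems >= offset:
        elems = elems - (k <= offset)
    else:
        k = offset // num
    for j in num:
        elems = elems * 29
        if k != elems:
            continue
    num = elems * k
    k = elems
    return 6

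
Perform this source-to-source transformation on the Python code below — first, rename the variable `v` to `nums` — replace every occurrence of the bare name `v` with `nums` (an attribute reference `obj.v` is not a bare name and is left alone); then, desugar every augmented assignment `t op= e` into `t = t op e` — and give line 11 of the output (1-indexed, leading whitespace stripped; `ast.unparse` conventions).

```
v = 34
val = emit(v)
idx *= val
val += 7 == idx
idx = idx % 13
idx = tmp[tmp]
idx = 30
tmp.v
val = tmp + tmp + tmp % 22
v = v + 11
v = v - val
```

nums = nums - val

Transformed code:
nums = 34
val = emit(nums)
idx = idx * val
val = val + (7 == idx)
idx = idx % 13
idx = tmp[tmp]
idx = 30
tmp.v
val = tmp + tmp + tmp % 22
nums = nums + 11
nums = nums - val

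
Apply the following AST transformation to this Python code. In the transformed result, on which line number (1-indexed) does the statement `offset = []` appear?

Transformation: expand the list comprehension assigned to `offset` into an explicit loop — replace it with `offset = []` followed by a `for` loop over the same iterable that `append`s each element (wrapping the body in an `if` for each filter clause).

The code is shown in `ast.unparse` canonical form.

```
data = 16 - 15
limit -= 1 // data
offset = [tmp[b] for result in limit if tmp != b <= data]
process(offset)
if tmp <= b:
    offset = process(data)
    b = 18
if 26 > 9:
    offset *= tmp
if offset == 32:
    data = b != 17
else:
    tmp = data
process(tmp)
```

3

Transformed code:
data = 16 - 15
limit -= 1 // data
offset = []
for result in limit:
    if tmp != b <= data:
        offset.append(tmp[b])
process(offset)
if tmp <= b:
    offset = process(data)
    b = 18
if 26 > 9:
    offset *= tmp
if offset == 32:
    data = b != 17
else:
    tmp = data
process(tmp)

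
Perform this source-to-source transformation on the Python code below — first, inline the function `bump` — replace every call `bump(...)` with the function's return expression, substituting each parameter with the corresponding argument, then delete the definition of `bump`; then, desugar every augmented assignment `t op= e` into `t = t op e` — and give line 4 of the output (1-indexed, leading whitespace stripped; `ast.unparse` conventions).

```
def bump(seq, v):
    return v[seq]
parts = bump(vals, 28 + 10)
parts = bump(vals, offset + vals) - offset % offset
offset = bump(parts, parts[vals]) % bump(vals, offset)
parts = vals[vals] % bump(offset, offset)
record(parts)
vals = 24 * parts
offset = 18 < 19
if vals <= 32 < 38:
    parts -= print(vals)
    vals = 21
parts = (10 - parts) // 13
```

Transformed code:
parts = (28 + 10)[vals]
parts = (offset + vals)[vals] - offset % offset
offset = parts[vals][parts] % offset[vals]
parts = vals[vals] % offset[offset]
record(parts)
vals = 24 * parts
offset = 18 < 19
if vals <= 32 < 38:
    parts = parts - print(vals)
    vals = 21
parts = (10 - parts) // 13

parts = vals[vals] % offset[offset]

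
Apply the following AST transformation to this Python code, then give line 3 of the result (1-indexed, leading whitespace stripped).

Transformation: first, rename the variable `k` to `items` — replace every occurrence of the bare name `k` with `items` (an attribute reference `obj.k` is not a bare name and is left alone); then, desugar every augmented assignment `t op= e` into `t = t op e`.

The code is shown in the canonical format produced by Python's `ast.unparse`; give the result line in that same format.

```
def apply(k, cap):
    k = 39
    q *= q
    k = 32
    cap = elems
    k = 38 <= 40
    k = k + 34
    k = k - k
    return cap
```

Transformed code:
def apply(items, cap):
    items = 39
    q = q * q
    items = 32
    cap = elems
    items = 38 <= 40
    items = items + 34
    items = items - items
    return cap

q = q * q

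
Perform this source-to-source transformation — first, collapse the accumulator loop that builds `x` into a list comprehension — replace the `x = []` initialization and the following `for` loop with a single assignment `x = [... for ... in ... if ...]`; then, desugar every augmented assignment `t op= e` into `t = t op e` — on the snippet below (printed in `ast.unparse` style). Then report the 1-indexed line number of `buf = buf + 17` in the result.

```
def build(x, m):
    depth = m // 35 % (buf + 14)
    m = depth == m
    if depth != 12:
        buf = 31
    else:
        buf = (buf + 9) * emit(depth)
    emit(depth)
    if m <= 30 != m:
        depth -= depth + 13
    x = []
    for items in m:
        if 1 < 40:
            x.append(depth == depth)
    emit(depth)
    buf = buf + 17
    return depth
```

13

Transformed code:
def build(x, m):
    depth = m // 35 % (buf + 14)
    m = depth == m
    if depth != 12:
        buf = 31
    else:
        buf = (buf + 9) * emit(depth)
    emit(depth)
    if m <= 30 != m:
        depth = depth - (depth + 13)
    x = [depth == depth for items in m if 1 < 40]
    emit(depth)
    buf = buf + 17
    return depth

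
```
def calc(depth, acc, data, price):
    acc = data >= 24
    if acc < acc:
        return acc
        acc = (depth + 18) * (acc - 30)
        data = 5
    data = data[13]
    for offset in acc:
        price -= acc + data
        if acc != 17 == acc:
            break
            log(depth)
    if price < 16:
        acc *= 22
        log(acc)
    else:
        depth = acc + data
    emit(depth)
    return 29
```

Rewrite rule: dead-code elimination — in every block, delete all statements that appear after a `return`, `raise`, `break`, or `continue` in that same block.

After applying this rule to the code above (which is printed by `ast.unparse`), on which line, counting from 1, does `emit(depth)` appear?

Transformed code:
def calc(depth, acc, data, price):
    acc = data >= 24
    if acc < acc:
        return acc
    data = data[13]
    for offset in acc:
        price -= acc + data
        if acc != 17 == acc:
            break
    if price < 16:
        acc *= 22
        log(acc)
    else:
        depth = acc + data
    emit(depth)
    return 29

15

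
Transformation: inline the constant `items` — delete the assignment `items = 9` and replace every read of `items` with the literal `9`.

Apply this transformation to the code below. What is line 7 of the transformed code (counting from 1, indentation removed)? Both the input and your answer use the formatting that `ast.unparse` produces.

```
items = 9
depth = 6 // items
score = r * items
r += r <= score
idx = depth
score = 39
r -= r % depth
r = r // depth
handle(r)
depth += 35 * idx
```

r = r // depth

Transformed code:
depth = 6 // 9
score = r * 9
r += r <= score
idx = depth
score = 39
r -= r % depth
r = r // depth
handle(r)
depth += 35 * idx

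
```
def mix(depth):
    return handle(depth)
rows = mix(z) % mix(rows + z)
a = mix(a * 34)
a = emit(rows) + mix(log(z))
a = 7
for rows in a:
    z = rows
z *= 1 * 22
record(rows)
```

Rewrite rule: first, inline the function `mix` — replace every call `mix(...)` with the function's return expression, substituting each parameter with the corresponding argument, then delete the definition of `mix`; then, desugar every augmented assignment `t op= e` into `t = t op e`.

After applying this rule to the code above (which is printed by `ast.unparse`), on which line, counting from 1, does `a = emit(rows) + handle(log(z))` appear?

3

Transformed code:
rows = handle(z) % handle(rows + z)
a = handle(a * 34)
a = emit(rows) + handle(log(z))
a = 7
for rows in a:
    z = rows
z = z * (1 * 22)
record(rows)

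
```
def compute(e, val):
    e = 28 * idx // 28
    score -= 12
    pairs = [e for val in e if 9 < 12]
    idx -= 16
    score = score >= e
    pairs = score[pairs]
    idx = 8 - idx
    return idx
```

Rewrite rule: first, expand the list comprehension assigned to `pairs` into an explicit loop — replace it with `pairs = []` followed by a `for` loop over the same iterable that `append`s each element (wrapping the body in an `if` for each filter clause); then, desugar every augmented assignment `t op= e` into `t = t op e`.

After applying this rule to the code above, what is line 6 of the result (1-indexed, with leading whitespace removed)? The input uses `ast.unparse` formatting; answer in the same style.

Transformed code:
def compute(e, val):
    e = 28 * idx // 28
    score = score - 12
    pairs = []
    for val in e:
        if 9 < 12:
            pairs.append(e)
    idx = idx - 16
    score = score >= e
    pairs = score[pairs]
    idx = 8 - idx
    return idx

if 9 < 12:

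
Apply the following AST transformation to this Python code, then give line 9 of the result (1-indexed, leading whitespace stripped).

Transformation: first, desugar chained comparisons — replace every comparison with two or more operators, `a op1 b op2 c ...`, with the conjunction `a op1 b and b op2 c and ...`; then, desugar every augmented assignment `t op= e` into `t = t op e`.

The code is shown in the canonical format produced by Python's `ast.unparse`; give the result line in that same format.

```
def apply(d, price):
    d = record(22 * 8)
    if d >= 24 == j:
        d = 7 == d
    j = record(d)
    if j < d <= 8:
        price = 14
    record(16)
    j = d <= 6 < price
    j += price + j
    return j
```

Transformed code:
def apply(d, price):
    d = record(22 * 8)
    if d >= 24 and 24 == j:
        d = 7 == d
    j = record(d)
    if j < d and d <= 8:
        price = 14
    record(16)
    j = d <= 6 and 6 < price
    j = j + (price + j)
    return j

j = d <= 6 and 6 < price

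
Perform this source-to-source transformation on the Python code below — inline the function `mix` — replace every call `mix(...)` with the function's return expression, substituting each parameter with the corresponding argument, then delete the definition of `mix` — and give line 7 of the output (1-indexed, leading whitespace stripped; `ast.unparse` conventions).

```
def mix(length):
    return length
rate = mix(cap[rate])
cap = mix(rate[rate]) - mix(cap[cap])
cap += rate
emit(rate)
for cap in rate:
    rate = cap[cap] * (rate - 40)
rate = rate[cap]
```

Transformed code:
rate = cap[rate]
cap = rate[rate] - cap[cap]
cap += rate
emit(rate)
for cap in rate:
    rate = cap[cap] * (rate - 40)
rate = rate[cap]

rate = rate[cap]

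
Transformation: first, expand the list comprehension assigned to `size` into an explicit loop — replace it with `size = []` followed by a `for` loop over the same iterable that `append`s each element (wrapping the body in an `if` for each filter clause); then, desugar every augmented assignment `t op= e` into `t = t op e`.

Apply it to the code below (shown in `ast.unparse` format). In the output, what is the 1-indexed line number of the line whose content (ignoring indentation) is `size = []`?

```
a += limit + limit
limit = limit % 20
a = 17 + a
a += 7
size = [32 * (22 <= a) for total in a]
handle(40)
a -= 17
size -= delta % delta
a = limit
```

Transformed code:
a = a + (limit + limit)
limit = limit % 20
a = 17 + a
a = a + 7
size = []
for total in a:
    size.append(32 * (22 <= a))
handle(40)
a = a - 17
size = size - delta % delta
a = limit

5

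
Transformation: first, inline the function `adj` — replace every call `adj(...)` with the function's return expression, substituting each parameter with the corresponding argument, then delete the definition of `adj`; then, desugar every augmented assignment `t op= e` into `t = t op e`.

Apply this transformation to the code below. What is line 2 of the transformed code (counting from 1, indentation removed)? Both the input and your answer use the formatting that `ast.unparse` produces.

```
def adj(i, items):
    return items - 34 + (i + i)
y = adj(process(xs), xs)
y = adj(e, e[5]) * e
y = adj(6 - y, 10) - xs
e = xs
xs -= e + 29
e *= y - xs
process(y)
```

Transformed code:
y = xs - 34 + (process(xs) + process(xs))
y = (e[5] - 34 + (e + e)) * e
y = 10 - 34 + (6 - y + (6 - y)) - xs
e = xs
xs = xs - (e + 29)
e = e * (y - xs)
process(y)

y = (e[5] - 34 + (e + e)) * e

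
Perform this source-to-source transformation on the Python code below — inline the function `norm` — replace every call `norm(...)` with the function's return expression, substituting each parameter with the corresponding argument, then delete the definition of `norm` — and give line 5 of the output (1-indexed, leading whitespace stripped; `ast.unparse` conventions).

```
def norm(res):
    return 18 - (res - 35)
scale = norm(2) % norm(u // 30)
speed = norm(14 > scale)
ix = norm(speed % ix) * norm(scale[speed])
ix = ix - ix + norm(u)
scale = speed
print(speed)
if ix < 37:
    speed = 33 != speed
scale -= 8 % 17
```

scale = speed

Transformed code:
scale = (18 - (2 - 35)) % (18 - (u // 30 - 35))
speed = 18 - ((14 > scale) - 35)
ix = (18 - (speed % ix - 35)) * (18 - (scale[speed] - 35))
ix = ix - ix + (18 - (u - 35))
scale = speed
print(speed)
if ix < 37:
    speed = 33 != speed
scale -= 8 % 17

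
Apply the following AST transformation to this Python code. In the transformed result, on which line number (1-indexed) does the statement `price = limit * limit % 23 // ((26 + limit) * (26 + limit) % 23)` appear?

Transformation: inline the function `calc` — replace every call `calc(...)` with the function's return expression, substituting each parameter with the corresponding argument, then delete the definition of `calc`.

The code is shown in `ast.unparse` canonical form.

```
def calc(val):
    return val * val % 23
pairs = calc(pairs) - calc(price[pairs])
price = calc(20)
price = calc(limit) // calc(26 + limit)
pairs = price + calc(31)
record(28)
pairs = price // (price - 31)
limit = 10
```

3

Transformed code:
pairs = pairs * pairs % 23 - price[pairs] * price[pairs] % 23
price = 20 * 20 % 23
price = limit * limit % 23 // ((26 + limit) * (26 + limit) % 23)
pairs = price + 31 * 31 % 23
record(28)
pairs = price // (price - 31)
limit = 10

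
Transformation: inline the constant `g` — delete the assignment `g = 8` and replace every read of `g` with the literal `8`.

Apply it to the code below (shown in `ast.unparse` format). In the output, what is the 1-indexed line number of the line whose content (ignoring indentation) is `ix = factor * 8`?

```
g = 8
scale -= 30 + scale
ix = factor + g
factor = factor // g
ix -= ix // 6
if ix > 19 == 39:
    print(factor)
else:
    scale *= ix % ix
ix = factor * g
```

9

Transformed code:
scale -= 30 + scale
ix = factor + 8
factor = factor // 8
ix -= ix // 6
if ix > 19 == 39:
    print(factor)
else:
    scale *= ix % ix
ix = factor * 8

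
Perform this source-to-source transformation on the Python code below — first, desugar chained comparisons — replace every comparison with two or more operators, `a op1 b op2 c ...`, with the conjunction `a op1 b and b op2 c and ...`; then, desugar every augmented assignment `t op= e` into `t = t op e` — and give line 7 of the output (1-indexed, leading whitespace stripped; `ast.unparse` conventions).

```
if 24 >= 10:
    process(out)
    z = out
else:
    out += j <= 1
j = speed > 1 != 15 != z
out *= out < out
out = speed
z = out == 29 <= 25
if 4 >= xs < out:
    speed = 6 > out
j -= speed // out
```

out = out * (out < out)

Transformed code:
if 24 >= 10:
    process(out)
    z = out
else:
    out = out + (j <= 1)
j = speed > 1 and 1 != 15 and (15 != z)
out = out * (out < out)
out = speed
z = out == 29 and 29 <= 25
if 4 >= xs and xs < out:
    speed = 6 > out
j = j - speed // out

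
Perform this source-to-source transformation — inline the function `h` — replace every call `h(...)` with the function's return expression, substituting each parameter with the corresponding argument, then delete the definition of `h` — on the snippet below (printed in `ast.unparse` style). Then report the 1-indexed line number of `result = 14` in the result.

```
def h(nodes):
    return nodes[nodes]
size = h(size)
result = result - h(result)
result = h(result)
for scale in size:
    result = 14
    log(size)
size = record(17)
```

Transformed code:
size = size[size]
result = result - result[result]
result = result[result]
for scale in size:
    result = 14
    log(size)
size = record(17)

5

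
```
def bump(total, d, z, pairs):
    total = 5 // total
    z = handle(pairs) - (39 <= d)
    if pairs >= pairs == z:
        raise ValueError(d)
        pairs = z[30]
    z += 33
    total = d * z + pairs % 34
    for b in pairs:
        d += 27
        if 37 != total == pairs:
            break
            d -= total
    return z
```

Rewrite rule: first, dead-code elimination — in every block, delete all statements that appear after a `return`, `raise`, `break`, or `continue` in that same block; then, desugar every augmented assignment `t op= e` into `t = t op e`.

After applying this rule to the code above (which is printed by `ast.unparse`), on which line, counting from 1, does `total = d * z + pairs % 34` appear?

7

Transformed code:
def bump(total, d, z, pairs):
    total = 5 // total
    z = handle(pairs) - (39 <= d)
    if pairs >= pairs == z:
        raise ValueError(d)
    z = z + 33
    total = d * z + pairs % 34
    for b in pairs:
        d = d + 27
        if 37 != total == pairs:
            break
    return z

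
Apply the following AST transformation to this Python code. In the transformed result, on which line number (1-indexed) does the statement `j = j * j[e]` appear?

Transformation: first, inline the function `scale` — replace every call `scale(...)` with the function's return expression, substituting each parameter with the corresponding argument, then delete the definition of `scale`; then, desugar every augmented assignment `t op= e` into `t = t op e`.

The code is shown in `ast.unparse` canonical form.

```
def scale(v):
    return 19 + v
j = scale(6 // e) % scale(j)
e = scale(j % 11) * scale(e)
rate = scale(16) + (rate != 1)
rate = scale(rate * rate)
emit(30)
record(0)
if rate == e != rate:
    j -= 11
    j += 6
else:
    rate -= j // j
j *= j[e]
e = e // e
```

Transformed code:
j = (19 + 6 // e) % (19 + j)
e = (19 + j % 11) * (19 + e)
rate = 19 + 16 + (rate != 1)
rate = 19 + rate * rate
emit(30)
record(0)
if rate == e != rate:
    j = j - 11
    j = j + 6
else:
    rate = rate - j // j
j = j * j[e]
e = e // e

12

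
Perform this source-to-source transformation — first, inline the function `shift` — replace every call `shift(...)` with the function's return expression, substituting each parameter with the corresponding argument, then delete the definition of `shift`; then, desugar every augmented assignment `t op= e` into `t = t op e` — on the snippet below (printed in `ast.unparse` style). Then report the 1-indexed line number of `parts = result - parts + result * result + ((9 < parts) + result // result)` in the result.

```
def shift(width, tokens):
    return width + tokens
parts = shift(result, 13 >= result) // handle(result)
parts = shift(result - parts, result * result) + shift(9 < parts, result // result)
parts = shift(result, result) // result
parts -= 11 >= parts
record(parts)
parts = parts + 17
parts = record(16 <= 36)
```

Transformed code:
parts = (result + (13 >= result)) // handle(result)
parts = result - parts + result * result + ((9 < parts) + result // result)
parts = (result + result) // result
parts = parts - (11 >= parts)
record(parts)
parts = parts + 17
parts = record(16 <= 36)

2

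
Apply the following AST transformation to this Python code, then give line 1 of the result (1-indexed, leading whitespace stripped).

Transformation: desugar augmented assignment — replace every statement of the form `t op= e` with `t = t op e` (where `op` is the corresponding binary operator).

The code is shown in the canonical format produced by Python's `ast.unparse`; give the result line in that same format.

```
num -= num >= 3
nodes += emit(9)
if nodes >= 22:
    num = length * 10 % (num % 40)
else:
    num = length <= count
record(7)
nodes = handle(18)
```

num = num - (num >= 3)

Transformed code:
num = num - (num >= 3)
nodes = nodes + emit(9)
if nodes >= 22:
    num = length * 10 % (num % 40)
else:
    num = length <= count
record(7)
nodes = handle(18)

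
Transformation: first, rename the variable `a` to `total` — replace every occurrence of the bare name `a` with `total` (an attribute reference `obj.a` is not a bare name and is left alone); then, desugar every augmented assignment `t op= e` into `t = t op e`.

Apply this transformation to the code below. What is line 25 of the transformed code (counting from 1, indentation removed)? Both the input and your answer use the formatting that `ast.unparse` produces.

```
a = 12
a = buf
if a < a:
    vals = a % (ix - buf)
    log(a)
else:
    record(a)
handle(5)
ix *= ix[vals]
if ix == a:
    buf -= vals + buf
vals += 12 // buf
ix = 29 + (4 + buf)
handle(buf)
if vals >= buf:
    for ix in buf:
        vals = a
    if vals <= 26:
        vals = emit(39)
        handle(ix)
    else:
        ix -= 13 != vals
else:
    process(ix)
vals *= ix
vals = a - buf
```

Transformed code:
total = 12
total = buf
if total < total:
    vals = total % (ix - buf)
    log(total)
else:
    record(total)
handle(5)
ix = ix * ix[vals]
if ix == total:
    buf = buf - (vals + buf)
vals = vals + 12 // buf
ix = 29 + (4 + buf)
handle(buf)
if vals >= buf:
    for ix in buf:
        vals = total
    if vals <= 26:
        vals = emit(39)
        handle(ix)
    else:
        ix = ix - (13 != vals)
else:
    process(ix)
vals = vals * ix
vals = total - buf

vals = vals * ix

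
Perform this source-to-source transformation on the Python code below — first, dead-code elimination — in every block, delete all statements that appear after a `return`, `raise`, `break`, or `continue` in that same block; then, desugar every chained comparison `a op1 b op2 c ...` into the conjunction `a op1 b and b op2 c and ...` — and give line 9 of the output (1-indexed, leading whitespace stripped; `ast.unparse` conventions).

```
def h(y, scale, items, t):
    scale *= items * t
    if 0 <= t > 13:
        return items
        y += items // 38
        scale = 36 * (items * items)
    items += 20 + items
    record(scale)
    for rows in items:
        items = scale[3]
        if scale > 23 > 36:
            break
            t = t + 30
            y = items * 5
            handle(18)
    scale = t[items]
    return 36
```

if scale > 23 and 23 > 36:

Transformed code:
def h(y, scale, items, t):
    scale *= items * t
    if 0 <= t and t > 13:
        return items
    items += 20 + items
    record(scale)
    for rows in items:
        items = scale[3]
        if scale > 23 and 23 > 36:
            break
    scale = t[items]
    return 36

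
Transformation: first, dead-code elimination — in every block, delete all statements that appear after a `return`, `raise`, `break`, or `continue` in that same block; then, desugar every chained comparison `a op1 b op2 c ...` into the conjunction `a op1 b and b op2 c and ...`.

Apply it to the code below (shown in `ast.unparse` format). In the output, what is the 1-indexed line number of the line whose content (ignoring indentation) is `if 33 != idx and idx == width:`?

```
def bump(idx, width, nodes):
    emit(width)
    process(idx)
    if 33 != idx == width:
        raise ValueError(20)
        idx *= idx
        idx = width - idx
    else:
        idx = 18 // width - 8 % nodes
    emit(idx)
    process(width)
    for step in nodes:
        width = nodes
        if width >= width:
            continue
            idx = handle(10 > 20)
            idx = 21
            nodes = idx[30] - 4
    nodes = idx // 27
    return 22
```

4

Transformed code:
def bump(idx, width, nodes):
    emit(width)
    process(idx)
    if 33 != idx and idx == width:
        raise ValueError(20)
    else:
        idx = 18 // width - 8 % nodes
    emit(idx)
    process(width)
    for step in nodes:
        width = nodes
        if width >= width:
            continue
    nodes = idx // 27
    return 22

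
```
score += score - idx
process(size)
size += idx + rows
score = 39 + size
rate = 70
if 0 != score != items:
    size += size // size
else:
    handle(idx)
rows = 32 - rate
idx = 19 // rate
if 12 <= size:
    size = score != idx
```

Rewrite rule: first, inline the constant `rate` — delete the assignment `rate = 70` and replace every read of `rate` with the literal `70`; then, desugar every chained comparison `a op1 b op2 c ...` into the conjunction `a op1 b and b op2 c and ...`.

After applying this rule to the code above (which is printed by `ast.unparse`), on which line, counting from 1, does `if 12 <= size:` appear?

11

Transformed code:
score += score - idx
process(size)
size += idx + rows
score = 39 + size
if 0 != score and score != items:
    size += size // size
else:
    handle(idx)
rows = 32 - 70
idx = 19 // 70
if 12 <= size:
    size = score != idx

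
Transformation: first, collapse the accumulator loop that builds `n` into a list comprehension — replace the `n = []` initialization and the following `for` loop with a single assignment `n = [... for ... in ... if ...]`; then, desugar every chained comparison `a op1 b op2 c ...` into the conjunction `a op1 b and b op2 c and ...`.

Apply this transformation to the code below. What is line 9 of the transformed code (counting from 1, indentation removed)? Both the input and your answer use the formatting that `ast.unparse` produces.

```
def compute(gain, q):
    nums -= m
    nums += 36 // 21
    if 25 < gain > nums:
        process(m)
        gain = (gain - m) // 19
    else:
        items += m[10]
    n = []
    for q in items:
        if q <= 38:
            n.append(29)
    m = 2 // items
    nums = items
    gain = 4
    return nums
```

Transformed code:
def compute(gain, q):
    nums -= m
    nums += 36 // 21
    if 25 < gain and gain > nums:
        process(m)
        gain = (gain - m) // 19
    else:
        items += m[10]
    n = [29 for q in items if q <= 38]
    m = 2 // items
    nums = items
    gain = 4
    return nums

n = [29 for q in items if q <= 38]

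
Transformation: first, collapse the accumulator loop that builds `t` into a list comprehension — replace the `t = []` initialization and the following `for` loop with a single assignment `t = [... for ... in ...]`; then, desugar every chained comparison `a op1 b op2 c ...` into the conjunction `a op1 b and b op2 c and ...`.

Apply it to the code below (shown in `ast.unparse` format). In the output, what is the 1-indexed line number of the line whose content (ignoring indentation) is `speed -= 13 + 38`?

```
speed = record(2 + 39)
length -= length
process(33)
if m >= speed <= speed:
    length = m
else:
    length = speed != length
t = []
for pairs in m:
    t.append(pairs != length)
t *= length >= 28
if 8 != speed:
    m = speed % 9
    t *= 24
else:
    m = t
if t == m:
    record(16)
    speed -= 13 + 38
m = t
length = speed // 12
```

Transformed code:
speed = record(2 + 39)
length -= length
process(33)
if m >= speed and speed <= speed:
    length = m
else:
    length = speed != length
t = [pairs != length for pairs in m]
t *= length >= 28
if 8 != speed:
    m = speed % 9
    t *= 24
else:
    m = t
if t == m:
    record(16)
    speed -= 13 + 38
m = t
length = speed // 12

17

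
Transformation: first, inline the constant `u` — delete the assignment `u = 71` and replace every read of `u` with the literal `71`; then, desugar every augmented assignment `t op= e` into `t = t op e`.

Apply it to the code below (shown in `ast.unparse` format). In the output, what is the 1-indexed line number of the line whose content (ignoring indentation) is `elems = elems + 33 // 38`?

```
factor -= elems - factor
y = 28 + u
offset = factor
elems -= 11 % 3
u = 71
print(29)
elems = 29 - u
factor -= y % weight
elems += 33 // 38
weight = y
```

8

Transformed code:
factor = factor - (elems - factor)
y = 28 + 71
offset = factor
elems = elems - 11 % 3
print(29)
elems = 29 - 71
factor = factor - y % weight
elems = elems + 33 // 38
weight = y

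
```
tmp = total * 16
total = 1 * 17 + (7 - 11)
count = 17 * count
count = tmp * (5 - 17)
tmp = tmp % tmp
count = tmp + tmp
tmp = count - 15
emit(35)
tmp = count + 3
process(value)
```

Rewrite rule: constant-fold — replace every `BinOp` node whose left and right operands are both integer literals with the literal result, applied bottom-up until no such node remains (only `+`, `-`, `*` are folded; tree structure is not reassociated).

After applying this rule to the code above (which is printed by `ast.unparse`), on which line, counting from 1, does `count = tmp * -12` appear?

4

Transformed code:
tmp = total * 16
total = 13
count = 17 * count
count = tmp * -12
tmp = tmp % tmp
count = tmp + tmp
tmp = count - 15
emit(35)
tmp = count + 3
process(value)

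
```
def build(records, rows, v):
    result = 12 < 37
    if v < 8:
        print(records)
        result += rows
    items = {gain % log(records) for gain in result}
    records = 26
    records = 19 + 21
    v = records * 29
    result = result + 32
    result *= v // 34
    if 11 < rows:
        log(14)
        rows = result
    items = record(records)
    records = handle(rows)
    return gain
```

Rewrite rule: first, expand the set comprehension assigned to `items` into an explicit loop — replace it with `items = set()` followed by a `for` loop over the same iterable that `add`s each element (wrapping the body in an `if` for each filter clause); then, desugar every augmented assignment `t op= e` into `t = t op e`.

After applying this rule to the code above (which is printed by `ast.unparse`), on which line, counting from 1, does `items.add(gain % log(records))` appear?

Transformed code:
def build(records, rows, v):
    result = 12 < 37
    if v < 8:
        print(records)
        result = result + rows
    items = set()
    for gain in result:
        items.add(gain % log(records))
    records = 26
    records = 19 + 21
    v = records * 29
    result = result + 32
    result = result * (v // 34)
    if 11 < rows:
        log(14)
        rows = result
    items = record(records)
    records = handle(rows)
    return gain

8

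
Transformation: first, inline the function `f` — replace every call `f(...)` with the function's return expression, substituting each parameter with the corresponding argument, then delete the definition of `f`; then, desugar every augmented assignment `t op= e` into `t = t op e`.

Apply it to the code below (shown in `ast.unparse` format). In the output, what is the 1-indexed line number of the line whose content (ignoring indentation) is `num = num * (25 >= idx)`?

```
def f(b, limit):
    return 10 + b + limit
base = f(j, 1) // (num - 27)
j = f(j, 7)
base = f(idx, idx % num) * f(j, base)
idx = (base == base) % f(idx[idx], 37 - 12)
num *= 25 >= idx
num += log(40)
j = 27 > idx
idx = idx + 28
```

5

Transformed code:
base = (10 + j + 1) // (num - 27)
j = 10 + j + 7
base = (10 + idx + idx % num) * (10 + j + base)
idx = (base == base) % (10 + idx[idx] + (37 - 12))
num = num * (25 >= idx)
num = num + log(40)
j = 27 > idx
idx = idx + 28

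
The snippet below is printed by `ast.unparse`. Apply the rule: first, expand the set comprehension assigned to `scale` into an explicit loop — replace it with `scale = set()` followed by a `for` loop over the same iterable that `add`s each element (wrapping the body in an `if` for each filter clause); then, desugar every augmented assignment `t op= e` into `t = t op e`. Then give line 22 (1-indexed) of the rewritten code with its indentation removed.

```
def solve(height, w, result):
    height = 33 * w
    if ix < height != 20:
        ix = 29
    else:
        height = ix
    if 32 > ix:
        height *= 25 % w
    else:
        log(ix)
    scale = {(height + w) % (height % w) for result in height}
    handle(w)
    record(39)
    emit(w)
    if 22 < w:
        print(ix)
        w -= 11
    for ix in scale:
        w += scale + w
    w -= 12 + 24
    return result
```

Transformed code:
def solve(height, w, result):
    height = 33 * w
    if ix < height != 20:
        ix = 29
    else:
        height = ix
    if 32 > ix:
        height = height * (25 % w)
    else:
        log(ix)
    scale = set()
    for result in height:
        scale.add((height + w) % (height % w))
    handle(w)
    record(39)
    emit(w)
    if 22 < w:
        print(ix)
        w = w - 11
    for ix in scale:
        w = w + (scale + w)
    w = w - (12 + 24)
    return result

w = w - (12 + 24)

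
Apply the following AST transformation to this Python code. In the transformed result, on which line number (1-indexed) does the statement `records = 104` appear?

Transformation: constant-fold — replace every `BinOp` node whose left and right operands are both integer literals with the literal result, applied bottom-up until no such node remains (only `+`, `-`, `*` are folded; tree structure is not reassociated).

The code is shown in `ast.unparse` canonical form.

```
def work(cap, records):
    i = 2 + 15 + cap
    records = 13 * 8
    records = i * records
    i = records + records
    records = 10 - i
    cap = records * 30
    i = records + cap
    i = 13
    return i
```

3

Transformed code:
def work(cap, records):
    i = 17 + cap
    records = 104
    records = i * records
    i = records + records
    records = 10 - i
    cap = records * 30
    i = records + cap
    i = 13
    return i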